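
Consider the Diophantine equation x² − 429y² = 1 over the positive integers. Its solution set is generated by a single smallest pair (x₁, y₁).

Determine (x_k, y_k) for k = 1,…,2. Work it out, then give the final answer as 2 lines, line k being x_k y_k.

1524095 73584
4645731138049 224298012960

d=429: √d = [20; 1,2,2,9,1,12,1,9,2,2,1,40] (ℓ=12, even), read p_11/q_11
k=0  a_k=20  p_k/q_k = 20/1
…
k=4  a_k=9  p_k/q_k = 1367/66
k=5  a_k=1  p_k/q_k = 1512/73
…
k=9  a_k=2  p_k/q_k = 438459/21169
k=10  a_k=2  p_k/q_k = 1085636/52415
k=11  a_k=1  p_k/q_k = 1524095/73584
(x₁, y₁) = (1524095, 73584);  1524095² − 429·73584² = 1 ✓
(1524095+73584√429)^2 = 4645731138049 + 224298012960√429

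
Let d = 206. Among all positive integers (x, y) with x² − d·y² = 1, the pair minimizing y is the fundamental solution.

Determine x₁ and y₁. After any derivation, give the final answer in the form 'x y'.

[14; 2,1,5,14,5,1,2,28] for √206; ℓ=8 ⇒ convergent index 7
i=0: a=14 ⇒ p=14, q=1
…
i=3: a=5 ⇒ p=244, q=17
i=4: a=14 ⇒ p=3459, q=241
i=5: a=5 ⇒ p=17539, q=1222
i=6: a=1 ⇒ p=20998, q=1463
i=7: a=2 ⇒ p=59535, q=4148
→ (59535, 4148).  Check: 59535²=3544416225, 206·4148²=3544416224, difference 1.

59535 4148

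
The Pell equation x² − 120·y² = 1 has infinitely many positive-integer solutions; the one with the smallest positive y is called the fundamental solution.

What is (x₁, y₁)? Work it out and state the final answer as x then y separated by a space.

√120 = [10; 1,20, …], period ℓ=2 (even) → k=1
a_0=10:  p_0=10·1+0=10,  q_0=10·0+1=1
a_1=1:  p_1=1·10+1=11,  q_1=1·1+0=1
(x₁, y₁) = (11, 1);  11² − 120·1² = 1 ✓

11 1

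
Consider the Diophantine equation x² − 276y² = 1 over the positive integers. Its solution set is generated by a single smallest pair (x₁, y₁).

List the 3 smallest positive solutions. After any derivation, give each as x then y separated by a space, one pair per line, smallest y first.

7775 468
120901249 7277400
1880014414175 113163569532

√276 = [16; 1,1,1,1,2,2,2,1,1,1,1,32, …], period ℓ=12 (even) → k=11
i=0: a=16 ⇒ p=16, q=1
…
i=2: a=1 ⇒ p=33, q=2
i=3: a=1 ⇒ p=50, q=3
i=4: a=1 ⇒ p=83, q=5
…
i=6: a=2 ⇒ p=515, q=31
…
i=8: a=1 ⇒ p=1761, q=106
i=9: a=1 ⇒ p=3007, q=181
i=10: a=1 ⇒ p=4768, q=287
i=11: a=1 ⇒ p=7775, q=468
(x₁, y₁) = (7775, 468);  7775² − 276·468² = 1 ✓
(x_2, y_2) = (7775·7775 + 276·468·468, 7775·468 + 468·7775) = (120901249, 7277400)
(x_3, y_3) = (7775·120901249 + 276·468·7277400, 7775·7277400 + 468·120901249) = (1880014414175, 113163569532)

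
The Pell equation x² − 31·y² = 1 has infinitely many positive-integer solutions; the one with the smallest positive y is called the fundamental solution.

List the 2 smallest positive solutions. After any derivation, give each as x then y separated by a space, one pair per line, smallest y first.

√31 → a₀=5, period (1,1,3,5,3,1,1,10); ℓ=8 even so k=7
k=0  a_k=5  p_k/q_k = 5/1
…
k=2  a_k=1  p_k/q_k = 11/2
k=3  a_k=3  p_k/q_k = 39/7
k=4  a_k=5  p_k/q_k = 206/37
…
k=6  a_k=1  p_k/q_k = 863/155
k=7  a_k=1  p_k/q_k = 1520/273
(x₁, y₁) = (1520, 273);  1520² − 31·273² = 1 ✓
(1520+273√31)^2 = 4620799 + 829920√31

1520 273
4620799 829920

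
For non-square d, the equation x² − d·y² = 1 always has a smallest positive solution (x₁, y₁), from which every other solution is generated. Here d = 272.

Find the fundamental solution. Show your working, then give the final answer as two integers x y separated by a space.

33 2

[16; 2,32] for √272; ℓ=2 ⇒ convergent index 1
step 0: (16, 1)  from 16·(1,0) + (0,1)
step 1: (33, 2)  from 2·(16,1) + (1,0)
(x₁, y₁) = (33, 2);  33² − 272·2² = 1 ✓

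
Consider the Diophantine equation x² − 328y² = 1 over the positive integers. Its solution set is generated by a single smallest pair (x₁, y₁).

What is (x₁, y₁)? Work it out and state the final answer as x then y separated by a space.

163 9

d=328: √d = [18; 9,36] (ℓ=2, even), read p_1/q_1
a_0=18:  p_0=18·1+0=18,  q_0=18·0+1=1
a_1=9:  p_1=9·18+1=163,  q_1=9·1+0=9
→ (163, 9).  Check: 163²=26569, 328·9²=26568, difference 1.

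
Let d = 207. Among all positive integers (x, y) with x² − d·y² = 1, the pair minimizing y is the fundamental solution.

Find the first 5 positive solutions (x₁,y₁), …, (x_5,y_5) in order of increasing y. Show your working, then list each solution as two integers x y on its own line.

[14; 2,1,1,2,1,1,2,28] for √207; ℓ=8 ⇒ convergent index 7
step 0: (14, 1)  from 14·(1,0) + (0,1)
step 1: (29, 2)  from 2·(14,1) + (1,0)
…
step 4: (187, 13)  from 2·(72,5) + (43,3)
…
step 6: (446, 31)  from 1·(259,18) + (187,13)
step 7: (1151, 80)  from 2·(446,31) + (259,18)
(x₁, y₁) = (1151, 80);  1151² − 207·80² = 1 ✓
(x_2, y_2) = (1151·1151 + 207·80·80, 1151·80 + 80·1151) = (2649601, 184160)
(x_3, y_3) = (1151·2649601 + 207·80·184160, 1151·184160 + 80·2649601) = (6099380351, 423936240)
(x_4, y_4) = (1151·6099380351 + 207·80·423936240, 1151·423936240 + 80·6099380351) = (14040770918401, 975901040320)
(x_5, y_5) = (1151·14040770918401 + 207·80·975901040320, 1151·975901040320 + 80·14040770918401) = (32321848554778751, 2246523770880400)

1151 80
2649601 184160
6099380351 423936240
14040770918401 975901040320
32321848554778751 2246523770880400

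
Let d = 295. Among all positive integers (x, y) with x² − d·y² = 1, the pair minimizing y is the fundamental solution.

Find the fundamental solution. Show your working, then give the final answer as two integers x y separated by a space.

[17; 5,1,2,3,2,6,2,3,2,1,5,34] for √295; ℓ=12 ⇒ convergent index 11
a_0=17:  p_0=17·1+0=17,  q_0=17·0+1=1
a_1=5:  p_1=5·17+1=86,  q_1=5·1+0=5
a_2=1:  p_2=1·86+17=103,  q_2=1·5+1=6
…
a_7=2:  p_7=2·14479+2250=31208,  q_7=2·843+131=1817
a_8=3:  p_8=3·31208+14479=108103,  q_8=3·1817+843=6294
…
a_10=1:  p_10=1·247414+108103=355517,  q_10=1·14405+6294=20699
a_11=5:  p_11=5·355517+247414=2024999,  q_11=5·20699+14405=117900
fundamental: x₁=2024999, y₁=117900  (since 4100620950001 − 295·13900410000 = 1)

2024999 117900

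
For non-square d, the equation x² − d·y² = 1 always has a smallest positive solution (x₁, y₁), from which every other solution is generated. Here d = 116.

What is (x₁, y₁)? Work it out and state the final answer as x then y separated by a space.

d=116: √d = [10; 1,3,2,1,4,1,2,3,1,20] (ℓ=10, even), read p_9/q_9
k=0  a_k=10  p_k/q_k = 10/1
…
k=3  a_k=2  p_k/q_k = 97/9
…
k=5  a_k=4  p_k/q_k = 657/61
…
k=7  a_k=2  p_k/q_k = 2251/209
k=8  a_k=3  p_k/q_k = 7550/701
k=9  a_k=1  p_k/q_k = 9801/910
fundamental: x₁=9801, y₁=910  (since 96059601 − 116·828100 = 1)

9801 910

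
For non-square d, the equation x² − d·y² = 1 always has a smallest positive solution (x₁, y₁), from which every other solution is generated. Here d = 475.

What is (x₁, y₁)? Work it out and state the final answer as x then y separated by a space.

√475 → a₀=21, period (1,3,1,6,2,6,1,3,1,42); ℓ=10 even so k=9
step 0: (21, 1)  from 21·(1,0) + (0,1)
step 1: (22, 1)  from 1·(21,1) + (1,0)
…
step 3: (109, 5)  from 1·(87,4) + (22,1)
…
step 5: (1591, 73)  from 2·(741,34) + (109,5)
…
step 7: (11878, 545)  from 1·(10287,472) + (1591,73)
step 8: (45921, 2107)  from 3·(11878,545) + (10287,472)
step 9: (57799, 2652)  from 1·(45921,2107) + (11878,545)
→ (57799, 2652).  Check: 57799²=3340724401, 475·2652²=3340724400, difference 1.

57799 2652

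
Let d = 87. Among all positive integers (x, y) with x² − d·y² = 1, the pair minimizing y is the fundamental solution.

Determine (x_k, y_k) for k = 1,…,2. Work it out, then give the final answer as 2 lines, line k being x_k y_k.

√87 → a₀=9, period (3,18); ℓ=2 even so k=1
step 0: (9, 1)  from 9·(1,0) + (0,1)
step 1: (28, 3)  from 3·(9,1) + (1,0)
→ (28, 3).  Check: 28²=784, 87·3²=783, difference 1.
n=2: (28,3)∘(28,3) = (28·28+87·3·3, 28·3+3·28) = (1567,168)

28 3
1567 168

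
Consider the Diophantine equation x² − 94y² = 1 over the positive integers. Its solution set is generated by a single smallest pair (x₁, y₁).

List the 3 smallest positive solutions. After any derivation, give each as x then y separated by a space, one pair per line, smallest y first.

2143295 221064
9187426914049 947610731760
39382732335491159615 4062018686654877336

[9; 1,2,3,1,1,…,2,1,18] for √94; ℓ=16 ⇒ convergent index 15
i=0: a=9 ⇒ p=9, q=1
…
i=2: a=2 ⇒ p=29, q=3
i=3: a=3 ⇒ p=97, q=10
i=4: a=1 ⇒ p=126, q=13
…
i=6: a=5 ⇒ p=1241, q=128
i=7: a=1 ⇒ p=1464, q=151
…
i=10: a=5 ⇒ p=85038, q=8771
…
i=14: a=2 ⇒ p=1490361, q=153719
i=15: a=1 ⇒ p=2143295, q=221064
(x₁, y₁) = (2143295, 221064);  2143295² − 94·221064² = 1 ✓
n=2: (2143295,221064)∘(2143295,221064) = (2143295·2143295+94·221064·221064, 2143295·221064+221064·2143295) = (9187426914049,947610731760)
n=3: (9187426914049,947610731760)∘(2143295,221064) = (2143295·9187426914049+94·221064·947610731760, 2143295·947610731760+221064·9187426914049) = (39382732335491159615,4062018686654877336)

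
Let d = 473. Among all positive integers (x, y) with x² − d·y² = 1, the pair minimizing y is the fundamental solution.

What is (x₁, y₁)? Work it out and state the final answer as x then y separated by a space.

√473 → a₀=21, period (1,2,1,42); ℓ=4 even so k=3
k=0  a_k=21  p_k/q_k = 21/1
k=1  a_k=1  p_k/q_k = 22/1
k=2  a_k=2  p_k/q_k = 65/3
k=3  a_k=1  p_k/q_k = 87/4
fundamental: x₁=87, y₁=4  (since 7569 − 473·16 = 1)

87 4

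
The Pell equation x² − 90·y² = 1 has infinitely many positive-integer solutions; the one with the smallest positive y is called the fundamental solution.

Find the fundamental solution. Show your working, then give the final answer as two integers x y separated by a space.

19 2

d=90: √d = [9; 2,18] (ℓ=2, even), read p_1/q_1
step 0: (9, 1)  from 9·(1,0) + (0,1)
step 1: (19, 2)  from 2·(9,1) + (1,0)
fundamental: x₁=19, y₁=2  (since 361 − 90·4 = 1)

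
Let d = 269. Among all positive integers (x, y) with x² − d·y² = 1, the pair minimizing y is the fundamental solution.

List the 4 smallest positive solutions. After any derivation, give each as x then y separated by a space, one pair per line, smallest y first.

√269 → a₀=16, period (2,2,32); ℓ=3 odd so k=5
step 0: (16, 1)  from 16·(1,0) + (0,1)
…
step 2: (82, 5)  from 2·(33,2) + (16,1)
…
step 4: (5396, 329)  from 2·(2657,162) + (82,5)
step 5: (13449, 820)  from 2·(5396,329) + (2657,162)
→ (13449, 820).  Check: 13449²=180875601, 269·820²=180875600, difference 1.
(x_2, y_2) = (13449·13449 + 269·820·820, 13449·820 + 820·13449) = (361751201, 22056360)
(x_3, y_3) = (13449·361751201 + 269·820·22056360, 13449·22056360 + 820·361751201) = (9730383791049, 593271970460)
(x_4, y_4) = (13449·9730383791049 + 269·820·593271970460, 13449·593271970460 + 820·9730383791049) = (261727862849884801, 15957829439376720)

13449 820
361751201 22056360
9730383791049 593271970460
261727862849884801 15957829439376720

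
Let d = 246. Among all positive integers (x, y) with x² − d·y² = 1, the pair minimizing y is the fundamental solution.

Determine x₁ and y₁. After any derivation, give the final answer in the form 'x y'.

88805 5662

d=246: √d = [15; 1,2,5,1,14,1,5,2,1,30] (ℓ=10, even), read p_9/q_9
k=0  a_k=15  p_k/q_k = 15/1
k=1  a_k=1  p_k/q_k = 16/1
k=2  a_k=2  p_k/q_k = 47/3
…
k=4  a_k=1  p_k/q_k = 298/19
k=5  a_k=14  p_k/q_k = 4423/282
…
k=7  a_k=5  p_k/q_k = 28028/1787
k=8  a_k=2  p_k/q_k = 60777/3875
k=9  a_k=1  p_k/q_k = 88805/5662
(x₁, y₁) = (88805, 5662);  88805² − 246·5662² = 1 ✓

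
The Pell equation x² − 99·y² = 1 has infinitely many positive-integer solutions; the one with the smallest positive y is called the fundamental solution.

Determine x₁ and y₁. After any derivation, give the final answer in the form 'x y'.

10 1

√99 → a₀=9, period (1,18); ℓ=2 even so k=1
i=0: a=9 ⇒ p=9, q=1
i=1: a=1 ⇒ p=10, q=1
→ (10, 1).  Check: 10²=100, 99·1²=99, difference 1.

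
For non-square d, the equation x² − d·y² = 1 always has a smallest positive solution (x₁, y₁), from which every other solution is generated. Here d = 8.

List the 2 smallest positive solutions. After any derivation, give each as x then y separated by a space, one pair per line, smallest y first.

√8 = [2; 1,4, …], period ℓ=2 (even) → k=1
step 0: (2, 1)  from 2·(1,0) + (0,1)
step 1: (3, 1)  from 1·(2,1) + (1,0)
→ (3, 1).  Check: 3²=9, 8·1²=8, difference 1.
k=2:  x_2 = 3·3+8·1·1 = 17,  y_2 = 3·1+1·3 = 6

3 1
17 6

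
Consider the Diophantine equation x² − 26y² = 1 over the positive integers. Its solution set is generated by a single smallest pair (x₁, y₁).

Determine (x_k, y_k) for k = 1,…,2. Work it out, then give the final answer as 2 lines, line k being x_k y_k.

d=26: √d = [5; 10] (ℓ=1, odd), read p_1/q_1
k=0  a_k=5  p_k/q_k = 5/1
k=1  a_k=10  p_k/q_k = 51/10
(x₁, y₁) = (51, 10);  51² − 26·10² = 1 ✓
n=2: (51,10)∘(51,10) = (51·51+26·10·10, 51·10+10·51) = (5201,1020)

51 10
5201 1020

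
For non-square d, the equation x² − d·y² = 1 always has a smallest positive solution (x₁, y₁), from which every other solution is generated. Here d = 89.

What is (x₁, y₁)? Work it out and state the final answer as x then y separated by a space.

500001 53000

d=89: √d = [9; 2,3,3,2,18] (ℓ=5, odd), read p_9/q_9
a_0=9:  p_0=9·1+0=9,  q_0=9·0+1=1
a_1=2:  p_1=2·9+1=19,  q_1=2·1+0=2
a_2=3:  p_2=3·19+9=66,  q_2=3·2+1=7
…
a_5=18:  p_5=18·500+217=9217,  q_5=18·53+23=977
a_6=2:  p_6=2·9217+500=18934,  q_6=2·977+53=2007
a_7=3:  p_7=3·18934+9217=66019,  q_7=3·2007+977=6998
a_8=3:  p_8=3·66019+18934=216991,  q_8=3·6998+2007=23001
a_9=2:  p_9=2·216991+66019=500001,  q_9=2·23001+6998=53000
fundamental: x₁=500001, y₁=53000  (since 250001000001 − 89·2809000000 = 1)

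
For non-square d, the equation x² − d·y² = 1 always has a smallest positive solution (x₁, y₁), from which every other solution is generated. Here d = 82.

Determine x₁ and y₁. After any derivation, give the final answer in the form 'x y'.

[9; 18] for √82; ℓ=1 ⇒ convergent index 1
a_0=9:  p_0=9·1+0=9,  q_0=9·0+1=1
a_1=18:  p_1=18·9+1=163,  q_1=18·1+0=18
→ (163, 18).  Check: 163²=26569, 82·18²=26568, difference 1.

163 18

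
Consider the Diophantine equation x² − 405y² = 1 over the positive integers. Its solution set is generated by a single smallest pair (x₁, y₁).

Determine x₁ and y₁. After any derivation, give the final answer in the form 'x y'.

161 8

d=405: √d = [20; 8,40] (ℓ=2, even), read p_1/q_1
i=0: a=20 ⇒ p=20, q=1
i=1: a=8 ⇒ p=161, q=8
→ (161, 8).  Check: 161²=25921, 405·8²=25920, difference 1.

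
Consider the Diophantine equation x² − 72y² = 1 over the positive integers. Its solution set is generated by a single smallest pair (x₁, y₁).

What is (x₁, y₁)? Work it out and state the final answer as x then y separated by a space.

17 2

d=72: √d = [8; 2,16] (ℓ=2, even), read p_1/q_1
a_0=8:  p_0=8·1+0=8,  q_0=8·0+1=1
a_1=2:  p_1=2·8+1=17,  q_1=2·1+0=2
→ (17, 2).  Check: 17²=289, 72·2²=288, difference 1.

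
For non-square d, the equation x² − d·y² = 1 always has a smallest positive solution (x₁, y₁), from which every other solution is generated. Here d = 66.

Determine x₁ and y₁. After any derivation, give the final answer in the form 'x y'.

d=66: √d = [8; 8,16] (ℓ=2, even), read p_1/q_1
a_0=8:  p_0=8·1+0=8,  q_0=8·0+1=1
a_1=8:  p_1=8·8+1=65,  q_1=8·1+0=8
→ (65, 8).  Check: 65²=4225, 66·8²=4224, difference 1.

65 8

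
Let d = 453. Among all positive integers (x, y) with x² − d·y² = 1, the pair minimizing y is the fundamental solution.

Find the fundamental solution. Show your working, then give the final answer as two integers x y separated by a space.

[21; 3,1,1,10,14,10,1,1,3,42] for √453; ℓ=10 ⇒ convergent index 9
k=0  a_k=21  p_k/q_k = 21/1
…
k=3  a_k=1  p_k/q_k = 149/7
k=4  a_k=10  p_k/q_k = 1575/74
…
k=7  a_k=1  p_k/q_k = 245764/11547
k=8  a_k=1  p_k/q_k = 469329/22051
k=9  a_k=3  p_k/q_k = 1653751/77700
→ (1653751, 77700).  Check: 1653751²=2734892370001, 453·77700²=2734892370000, difference 1.

1653751 77700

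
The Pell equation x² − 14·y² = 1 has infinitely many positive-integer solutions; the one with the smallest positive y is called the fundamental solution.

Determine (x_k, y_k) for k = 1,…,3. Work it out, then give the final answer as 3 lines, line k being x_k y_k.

15 4
449 120
13455 3596

√14 = [3; 1,2,1,6, …], period ℓ=4 (even) → k=3
k=0  a_k=3  p_k/q_k = 3/1
…
k=2  a_k=2  p_k/q_k = 11/3
k=3  a_k=1  p_k/q_k = 15/4
→ (15, 4).  Check: 15²=225, 14·4²=224, difference 1.
k=2:  x_2 = 15·15+14·4·4 = 449,  y_2 = 15·4+4·15 = 120
k=3:  x_3 = 15·449+14·4·120 = 13455,  y_3 = 15·120+4·449 = 3596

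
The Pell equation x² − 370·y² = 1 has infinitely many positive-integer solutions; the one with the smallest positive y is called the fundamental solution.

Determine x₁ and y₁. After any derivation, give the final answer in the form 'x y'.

√370 = [19; 4,4,38, …], period ℓ=3 (odd) → k=5
i=0: a=19 ⇒ p=19, q=1
…
i=2: a=4 ⇒ p=327, q=17
i=3: a=38 ⇒ p=12503, q=650
i=4: a=4 ⇒ p=50339, q=2617
i=5: a=4 ⇒ p=213859, q=11118
fundamental: x₁=213859, y₁=11118  (since 45735671881 − 370·123609924 = 1)

213859 11118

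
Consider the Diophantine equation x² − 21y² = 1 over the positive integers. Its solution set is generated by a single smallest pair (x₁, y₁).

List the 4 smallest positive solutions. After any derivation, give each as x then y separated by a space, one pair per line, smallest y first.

[4; 1,1,2,1,1,8] for √21; ℓ=6 ⇒ convergent index 5
i=0: a=4 ⇒ p=4, q=1
i=1: a=1 ⇒ p=5, q=1
i=2: a=1 ⇒ p=9, q=2
i=3: a=2 ⇒ p=23, q=5
i=4: a=1 ⇒ p=32, q=7
i=5: a=1 ⇒ p=55, q=12
fundamental: x₁=55, y₁=12  (since 3025 − 21·144 = 1)
k=2:  x_2 = 55·55+21·12·12 = 6049,  y_2 = 55·12+12·55 = 1320
k=3:  x_3 = 55·6049+21·12·1320 = 665335,  y_3 = 55·1320+12·6049 = 145188
k=4:  x_4 = 55·665335+21·12·145188 = 73180801,  y_4 = 55·145188+12·665335 = 15969360

55 12
6049 1320
665335 145188
73180801 15969360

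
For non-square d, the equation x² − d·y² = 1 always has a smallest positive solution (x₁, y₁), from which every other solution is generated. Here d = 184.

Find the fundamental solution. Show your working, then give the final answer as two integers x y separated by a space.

24335 1794

√184 → a₀=13, period (1,1,3,2,1,2,1,2,3,1,1,26); ℓ=12 even so k=11
k=0  a_k=13  p_k/q_k = 13/1
…
k=5  a_k=1  p_k/q_k = 312/23
k=6  a_k=2  p_k/q_k = 841/62
…
k=9  a_k=3  p_k/q_k = 10594/781
k=10  a_k=1  p_k/q_k = 13741/1013
k=11  a_k=1  p_k/q_k = 24335/1794
fundamental: x₁=24335, y₁=1794  (since 592192225 − 184·3218436 = 1)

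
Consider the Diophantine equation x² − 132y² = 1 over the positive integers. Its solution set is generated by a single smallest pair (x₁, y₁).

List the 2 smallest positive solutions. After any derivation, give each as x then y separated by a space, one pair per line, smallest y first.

[11; 2,22] for √132; ℓ=2 ⇒ convergent index 1
a_0=11:  p_0=11·1+0=11,  q_0=11·0+1=1
a_1=2:  p_1=2·11+1=23,  q_1=2·1+0=2
→ (23, 2).  Check: 23²=529, 132·2²=528, difference 1.
(x_2, y_2) = (23·23 + 132·2·2, 23·2 + 2·23) = (1057, 92)

23 2
1057 92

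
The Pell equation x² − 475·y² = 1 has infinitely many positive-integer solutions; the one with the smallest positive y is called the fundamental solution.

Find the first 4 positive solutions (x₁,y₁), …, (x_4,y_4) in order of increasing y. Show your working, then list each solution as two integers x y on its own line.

[21; 1,3,1,6,2,6,1,3,1,42] for √475; ℓ=10 ⇒ convergent index 9
step 0: (21, 1)  from 21·(1,0) + (0,1)
…
step 4: (741, 34)  from 6·(109,5) + (87,4)
step 5: (1591, 73)  from 2·(741,34) + (109,5)
step 6: (10287, 472)  from 6·(1591,73) + (741,34)
…
step 8: (45921, 2107)  from 3·(11878,545) + (10287,472)
step 9: (57799, 2652)  from 1·(45921,2107) + (11878,545)
→ (57799, 2652).  Check: 57799²=3340724401, 475·2652²=3340724400, difference 1.
(x_2, y_2) = (57799·57799 + 475·2652·2652, 57799·2652 + 2652·57799) = (6681448801, 306565896)
(x_3, y_3) = (57799·6681448801 + 475·2652·306565896, 57799·306565896 + 2652·6681448801) = (772362118440199, 35438404443156)
(x_4, y_4) = (57799·772362118440199 + 475·2652·35438404443156, 57799·35438404443156 + 2652·772362118440199) = (89283516160768675201, 4096608676513381392)

57799 2652
6681448801 306565896
772362118440199 35438404443156
89283516160768675201 4096608676513381392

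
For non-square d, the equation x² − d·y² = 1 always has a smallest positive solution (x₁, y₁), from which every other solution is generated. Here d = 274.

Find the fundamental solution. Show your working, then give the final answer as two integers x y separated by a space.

3959299 239190

√274 → a₀=16, period (1,1,4,4,1,1,32); ℓ=7 odd so k=13
i=0: a=16 ⇒ p=16, q=1
i=1: a=1 ⇒ p=17, q=1
…
i=8: a=1 ⇒ p=47209, q=2852
…
i=11: a=4 ⇒ p=1770023, q=106931
i=12: a=1 ⇒ p=2189276, q=132259
i=13: a=1 ⇒ p=3959299, q=239190
→ (3959299, 239190).  Check: 3959299²=15676048571401, 274·239190²=15676048571400, difference 1.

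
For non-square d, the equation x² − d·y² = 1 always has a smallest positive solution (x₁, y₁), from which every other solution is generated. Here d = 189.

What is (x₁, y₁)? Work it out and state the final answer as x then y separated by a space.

55 4

d=189: √d = [13; 1,2,1,26] (ℓ=4, even), read p_3/q_3
k=0  a_k=13  p_k/q_k = 13/1
k=1  a_k=1  p_k/q_k = 14/1
k=2  a_k=2  p_k/q_k = 41/3
k=3  a_k=1  p_k/q_k = 55/4
(x₁, y₁) = (55, 4);  55² − 189·4² = 1 ✓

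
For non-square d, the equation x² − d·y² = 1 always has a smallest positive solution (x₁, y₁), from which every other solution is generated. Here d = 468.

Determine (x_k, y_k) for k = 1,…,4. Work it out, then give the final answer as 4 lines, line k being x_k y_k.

649 30
842401 38940
1093435849 50544090
1419278889601 65606189880

[21; 1,1,1,2,1,1,1,42] for √468; ℓ=8 ⇒ convergent index 7
i=0: a=21 ⇒ p=21, q=1
i=1: a=1 ⇒ p=22, q=1
i=2: a=1 ⇒ p=43, q=2
…
i=4: a=2 ⇒ p=173, q=8
…
i=6: a=1 ⇒ p=411, q=19
i=7: a=1 ⇒ p=649, q=30
(x₁, y₁) = (649, 30);  649² − 468·30² = 1 ✓
(x_2, y_2) = (649·649 + 468·30·30, 649·30 + 30·649) = (842401, 38940)
(x_3, y_3) = (649·842401 + 468·30·38940, 649·38940 + 30·842401) = (1093435849, 50544090)
(x_4, y_4) = (649·1093435849 + 468·30·50544090, 649·50544090 + 30·1093435849) = (1419278889601, 65606189880)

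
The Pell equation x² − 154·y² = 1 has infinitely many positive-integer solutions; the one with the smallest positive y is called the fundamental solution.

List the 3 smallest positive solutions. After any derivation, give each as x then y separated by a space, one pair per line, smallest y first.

√154 = [12; 2,2,3,1,2,1,3,2,2,24, …], period ℓ=10 (even) → k=9
k=0  a_k=12  p_k/q_k = 12/1
k=1  a_k=2  p_k/q_k = 25/2
k=2  a_k=2  p_k/q_k = 62/5
…
k=4  a_k=1  p_k/q_k = 273/22
k=5  a_k=2  p_k/q_k = 757/61
k=6  a_k=1  p_k/q_k = 1030/83
…
k=8  a_k=2  p_k/q_k = 8724/703
k=9  a_k=2  p_k/q_k = 21295/1716
fundamental: x₁=21295, y₁=1716  (since 453477025 − 154·2944656 = 1)
(21295+1716√154)^2 = 906954049 + 73084440√154
(21295+1716√154)^3 = 38627172925615 + 3112666297884√154

21295 1716
906954049 73084440
38627172925615 3112666297884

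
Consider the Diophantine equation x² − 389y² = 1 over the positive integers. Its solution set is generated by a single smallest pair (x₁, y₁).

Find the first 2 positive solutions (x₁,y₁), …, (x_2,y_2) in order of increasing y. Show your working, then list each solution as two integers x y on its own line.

d=389: √d = [19; 1,2,1,1,1,1,2,1,38] (ℓ=9, odd), read p_17/q_17
k=0  a_k=19  p_k/q_k = 19/1
…
k=5  a_k=1  p_k/q_k = 217/11
…
k=7  a_k=2  p_k/q_k = 927/47
…
k=12  a_k=1  p_k/q_k = 202418/10263
…
k=16  a_k=2  p_k/q_k = 2376809/120509
k=17  a_k=1  p_k/q_k = 3287049/166660
→ (3287049, 166660).  Check: 3287049²=10804691128401, 389·166660²=10804691128400, difference 1.
(x_2, y_2) = (3287049·3287049 + 389·166660·166660, 3287049·166660 + 166660·3287049) = (21609382256801, 1095639172680)

3287049 166660
21609382256801 1095639172680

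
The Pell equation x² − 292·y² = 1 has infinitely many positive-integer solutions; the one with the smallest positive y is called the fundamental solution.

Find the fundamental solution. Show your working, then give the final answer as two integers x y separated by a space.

2281249 133500

[17; 11,2,1,3,8,3,1,2,11,34] for √292; ℓ=10 ⇒ convergent index 9
i=0: a=17 ⇒ p=17, q=1
i=1: a=11 ⇒ p=188, q=11
…
i=5: a=8 ⇒ p=17669, q=1034
i=6: a=3 ⇒ p=55143, q=3227
…
i=8: a=2 ⇒ p=200767, q=11749
i=9: a=11 ⇒ p=2281249, q=133500
(x₁, y₁) = (2281249, 133500);  2281249² − 292·133500² = 1 ✓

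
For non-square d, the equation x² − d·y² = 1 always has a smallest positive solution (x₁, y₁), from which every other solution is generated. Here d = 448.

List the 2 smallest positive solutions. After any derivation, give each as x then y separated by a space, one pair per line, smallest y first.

√448 = [21; 6,42, …], period ℓ=2 (even) → k=1
step 0: (21, 1)  from 21·(1,0) + (0,1)
step 1: (127, 6)  from 6·(21,1) + (1,0)
fundamental: x₁=127, y₁=6  (since 16129 − 448·36 = 1)
n=2: (127,6)∘(127,6) = (127·127+448·6·6, 127·6+6·127) = (32257,1524)

127 6
32257 1524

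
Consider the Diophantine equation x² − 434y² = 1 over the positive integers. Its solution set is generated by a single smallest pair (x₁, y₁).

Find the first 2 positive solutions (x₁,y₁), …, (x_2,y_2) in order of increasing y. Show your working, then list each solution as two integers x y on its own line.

[20; 1,4,1,40] for √434; ℓ=4 ⇒ convergent index 3
k=0  a_k=20  p_k/q_k = 20/1
k=1  a_k=1  p_k/q_k = 21/1
k=2  a_k=4  p_k/q_k = 104/5
k=3  a_k=1  p_k/q_k = 125/6
fundamental: x₁=125, y₁=6  (since 15625 − 434·36 = 1)
n=2: (125,6)∘(125,6) = (125·125+434·6·6, 125·6+6·125) = (31249,1500)

125 6
31249 1500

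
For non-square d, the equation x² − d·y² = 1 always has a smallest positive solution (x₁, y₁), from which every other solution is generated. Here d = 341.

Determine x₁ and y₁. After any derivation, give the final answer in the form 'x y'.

10626551 575460

[18; 2,6,1,8,2,…,6,2,36] for √341; ℓ=14 ⇒ convergent index 13
k=0  a_k=18  p_k/q_k = 18/1
…
k=2  a_k=6  p_k/q_k = 240/13
k=3  a_k=1  p_k/q_k = 277/15
…
k=12  a_k=6  p_k/q_k = 4953942/268271
k=13  a_k=2  p_k/q_k = 10626551/575460
→ (10626551, 575460).  Check: 10626551²=112923586155601, 341·575460²=112923586155600, difference 1.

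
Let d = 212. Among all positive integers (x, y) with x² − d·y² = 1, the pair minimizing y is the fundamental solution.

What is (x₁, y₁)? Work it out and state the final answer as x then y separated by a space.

66249 4550

√212 → a₀=14, period (1,1,3,1,1,…,1,1,28); ℓ=14 even so k=13
k=0  a_k=14  p_k/q_k = 14/1
k=1  a_k=1  p_k/q_k = 15/1
…
k=3  a_k=3  p_k/q_k = 102/7
…
k=6  a_k=1  p_k/q_k = 364/25
…
k=8  a_k=1  p_k/q_k = 2781/191
…
k=10  a_k=1  p_k/q_k = 7979/548
…
k=12  a_k=1  p_k/q_k = 37114/2549
k=13  a_k=1  p_k/q_k = 66249/4550
fundamental: x₁=66249, y₁=4550  (since 4388930001 − 212·20702500 = 1)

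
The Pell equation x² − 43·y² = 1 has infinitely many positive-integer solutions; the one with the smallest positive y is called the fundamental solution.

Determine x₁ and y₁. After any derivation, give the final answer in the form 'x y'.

[6; 1,1,3,1,5,1,3,1,1,12] for √43; ℓ=10 ⇒ convergent index 9
k=0  a_k=6  p_k/q_k = 6/1
…
k=2  a_k=1  p_k/q_k = 13/2
…
k=4  a_k=1  p_k/q_k = 59/9
k=5  a_k=5  p_k/q_k = 341/52
k=6  a_k=1  p_k/q_k = 400/61
…
k=8  a_k=1  p_k/q_k = 1941/296
k=9  a_k=1  p_k/q_k = 3482/531
fundamental: x₁=3482, y₁=531  (since 12124324 − 43·281961 = 1)

3482 531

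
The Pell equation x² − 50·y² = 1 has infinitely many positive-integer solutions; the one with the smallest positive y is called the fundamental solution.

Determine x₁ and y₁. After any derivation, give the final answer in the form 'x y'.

99 14

√50 → a₀=7, period (14); ℓ=1 odd so k=1
a_0=7:  p_0=7·1+0=7,  q_0=7·0+1=1
a_1=14:  p_1=14·7+1=99,  q_1=14·1+0=14
(x₁, y₁) = (99, 14);  99² − 50·14² = 1 ✓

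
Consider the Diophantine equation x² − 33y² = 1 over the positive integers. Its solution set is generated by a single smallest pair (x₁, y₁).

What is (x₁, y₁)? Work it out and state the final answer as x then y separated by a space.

d=33: √d = [5; 1,2,1,10] (ℓ=4, even), read p_3/q_3
i=0: a=5 ⇒ p=5, q=1
…
i=2: a=2 ⇒ p=17, q=3
i=3: a=1 ⇒ p=23, q=4
(x₁, y₁) = (23, 4);  23² − 33·4² = 1 ✓

23 4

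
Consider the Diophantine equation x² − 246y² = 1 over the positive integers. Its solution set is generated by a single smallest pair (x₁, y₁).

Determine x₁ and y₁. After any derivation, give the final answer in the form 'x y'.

88805 5662

√246 = [15; 1,2,5,1,14,1,5,2,1,30, …], period ℓ=10 (even) → k=9
step 0: (15, 1)  from 15·(1,0) + (0,1)
step 1: (16, 1)  from 1·(15,1) + (1,0)
…
step 4: (298, 19)  from 1·(251,16) + (47,3)
…
step 6: (4721, 301)  from 1·(4423,282) + (298,19)
…
step 8: (60777, 3875)  from 2·(28028,1787) + (4721,301)
step 9: (88805, 5662)  from 1·(60777,3875) + (28028,1787)
→ (88805, 5662).  Check: 88805²=7886328025, 246·5662²=7886328024, difference 1.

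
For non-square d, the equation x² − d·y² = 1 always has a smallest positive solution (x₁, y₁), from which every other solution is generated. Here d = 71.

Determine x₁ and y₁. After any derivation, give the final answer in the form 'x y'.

3480 413

√71 → a₀=8, period (2,2,1,7,1,2,2,16); ℓ=8 even so k=7
step 0: (8, 1)  from 8·(1,0) + (0,1)
step 1: (17, 2)  from 2·(8,1) + (1,0)
…
step 3: (59, 7)  from 1·(42,5) + (17,2)
…
step 5: (514, 61)  from 1·(455,54) + (59,7)
step 6: (1483, 176)  from 2·(514,61) + (455,54)
step 7: (3480, 413)  from 2·(1483,176) + (514,61)
fundamental: x₁=3480, y₁=413  (since 12110400 − 71·170569 = 1)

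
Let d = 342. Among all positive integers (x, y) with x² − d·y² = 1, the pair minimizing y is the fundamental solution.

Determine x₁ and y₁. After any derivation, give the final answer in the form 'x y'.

37 2

[18; 2,36] for √342; ℓ=2 ⇒ convergent index 1
k=0  a_k=18  p_k/q_k = 18/1
k=1  a_k=2  p_k/q_k = 37/2
(x₁, y₁) = (37, 2);  37² − 342·2² = 1 ✓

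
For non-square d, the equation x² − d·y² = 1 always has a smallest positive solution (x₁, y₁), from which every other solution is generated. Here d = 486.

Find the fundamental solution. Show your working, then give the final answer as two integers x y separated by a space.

√486 = [22; 22,44, …], period ℓ=2 (even) → k=1
step 0: (22, 1)  from 22·(1,0) + (0,1)
step 1: (485, 22)  from 22·(22,1) + (1,0)
fundamental: x₁=485, y₁=22  (since 235225 − 486·484 = 1)

485 22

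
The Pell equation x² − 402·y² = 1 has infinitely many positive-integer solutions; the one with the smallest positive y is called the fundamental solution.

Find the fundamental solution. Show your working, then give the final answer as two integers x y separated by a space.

[20; 20,40] for √402; ℓ=2 ⇒ convergent index 1
a_0=20:  p_0=20·1+0=20,  q_0=20·0+1=1
a_1=20:  p_1=20·20+1=401,  q_1=20·1+0=20
(x₁, y₁) = (401, 20);  401² − 402·20² = 1 ✓

401 20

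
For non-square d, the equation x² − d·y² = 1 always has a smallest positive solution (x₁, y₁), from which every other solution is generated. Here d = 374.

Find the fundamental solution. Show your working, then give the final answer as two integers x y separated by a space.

[19; 2,1,18,1,2,38] for √374; ℓ=6 ⇒ convergent index 5
step 0: (19, 1)  from 19·(1,0) + (0,1)
…
step 2: (58, 3)  from 1·(39,2) + (19,1)
…
step 4: (1141, 59)  from 1·(1083,56) + (58,3)
step 5: (3365, 174)  from 2·(1141,59) + (1083,56)
→ (3365, 174).  Check: 3365²=11323225, 374·174²=11323224, difference 1.

3365 174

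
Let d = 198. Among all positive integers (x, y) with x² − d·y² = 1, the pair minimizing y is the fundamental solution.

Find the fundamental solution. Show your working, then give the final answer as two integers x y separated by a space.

[14; 14,28] for √198; ℓ=2 ⇒ convergent index 1
step 0: (14, 1)  from 14·(1,0) + (0,1)
step 1: (197, 14)  from 14·(14,1) + (1,0)
(x₁, y₁) = (197, 14);  197² − 198·14² = 1 ✓

197 14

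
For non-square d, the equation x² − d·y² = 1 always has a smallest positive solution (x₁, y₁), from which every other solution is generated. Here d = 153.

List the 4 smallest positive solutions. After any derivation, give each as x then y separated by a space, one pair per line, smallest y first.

2177 176
9478657 766304
41270070401 3336487440
179689877047297 14527065547456

√153 → a₀=12, period (2,1,2,2,2,1,2,24); ℓ=8 even so k=7
a_0=12:  p_0=12·1+0=12,  q_0=12·0+1=1
…
a_2=1:  p_2=1·25+12=37,  q_2=1·2+1=3
a_3=2:  p_3=2·37+25=99,  q_3=2·3+2=8
a_4=2:  p_4=2·99+37=235,  q_4=2·8+3=19
…
a_6=1:  p_6=1·569+235=804,  q_6=1·46+19=65
a_7=2:  p_7=2·804+569=2177,  q_7=2·65+46=176
(x₁, y₁) = (2177, 176);  2177² − 153·176² = 1 ✓
n=2: (2177,176)∘(2177,176) = (2177·2177+153·176·176, 2177·176+176·2177) = (9478657,766304)
n=3: (9478657,766304)∘(2177,176) = (2177·9478657+153·176·766304, 2177·766304+176·9478657) = (41270070401,3336487440)
n=4: (41270070401,3336487440)∘(2177,176) = (2177·41270070401+153·176·3336487440, 2177·3336487440+176·41270070401) = (179689877047297,14527065547456)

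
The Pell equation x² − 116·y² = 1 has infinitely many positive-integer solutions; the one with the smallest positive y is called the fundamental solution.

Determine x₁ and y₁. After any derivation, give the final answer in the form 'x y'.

9801 910

√116 = [10; 1,3,2,1,4,1,2,3,1,20, …], period ℓ=10 (even) → k=9
k=0  a_k=10  p_k/q_k = 10/1
k=1  a_k=1  p_k/q_k = 11/1
…
k=5  a_k=4  p_k/q_k = 657/61
…
k=8  a_k=3  p_k/q_k = 7550/701
k=9  a_k=1  p_k/q_k = 9801/910
(x₁, y₁) = (9801, 910);  9801² − 116·910² = 1 ✓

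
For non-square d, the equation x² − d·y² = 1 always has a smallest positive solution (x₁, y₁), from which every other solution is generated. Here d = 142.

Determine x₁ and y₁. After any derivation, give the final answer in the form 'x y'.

143 12

√142 → a₀=11, period (1,10,1,22); ℓ=4 even so k=3
step 0: (11, 1)  from 11·(1,0) + (0,1)
step 1: (12, 1)  from 1·(11,1) + (1,0)
step 2: (131, 11)  from 10·(12,1) + (11,1)
step 3: (143, 12)  from 1·(131,11) + (12,1)
(x₁, y₁) = (143, 12);  143² − 142·12² = 1 ✓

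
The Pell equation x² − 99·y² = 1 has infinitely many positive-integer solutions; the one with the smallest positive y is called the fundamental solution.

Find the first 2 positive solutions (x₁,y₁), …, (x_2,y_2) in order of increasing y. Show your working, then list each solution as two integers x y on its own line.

10 1
199 20

√99 → a₀=9, period (1,18); ℓ=2 even so k=1
a_0=9:  p_0=9·1+0=9,  q_0=9·0+1=1
a_1=1:  p_1=1·9+1=10,  q_1=1·1+0=1
(x₁, y₁) = (10, 1);  10² − 99·1² = 1 ✓
n=2: (10,1)∘(10,1) = (10·10+99·1·1, 10·1+1·10) = (199,20)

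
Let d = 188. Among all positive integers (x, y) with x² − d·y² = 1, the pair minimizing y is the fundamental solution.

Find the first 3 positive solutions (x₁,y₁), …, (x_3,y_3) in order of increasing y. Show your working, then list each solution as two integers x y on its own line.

4607 336
42448897 3095904
391124132351 28525659120

√188 = [13; 1,2,2,6,2,2,1,26, …], period ℓ=8 (even) → k=7
a_0=13:  p_0=13·1+0=13,  q_0=13·0+1=1
a_1=1:  p_1=1·13+1=14,  q_1=1·1+0=1
…
a_3=2:  p_3=2·41+14=96,  q_3=2·3+1=7
a_4=6:  p_4=6·96+41=617,  q_4=6·7+3=45
a_5=2:  p_5=2·617+96=1330,  q_5=2·45+7=97
a_6=2:  p_6=2·1330+617=3277,  q_6=2·97+45=239
a_7=1:  p_7=1·3277+1330=4607,  q_7=1·239+97=336
fundamental: x₁=4607, y₁=336  (since 21224449 − 188·112896 = 1)
(4607+336√188)^2 = 42448897 + 3095904√188
(4607+336√188)^3 = 391124132351 + 28525659120√188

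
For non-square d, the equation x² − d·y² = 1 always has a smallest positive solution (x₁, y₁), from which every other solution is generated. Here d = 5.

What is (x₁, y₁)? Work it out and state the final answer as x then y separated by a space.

9 4

[2; 4] for √5; ℓ=1 ⇒ convergent index 1
step 0: (2, 1)  from 2·(1,0) + (0,1)
step 1: (9, 4)  from 4·(2,1) + (1,0)
→ (9, 4).  Check: 9²=81, 5·4²=80, difference 1.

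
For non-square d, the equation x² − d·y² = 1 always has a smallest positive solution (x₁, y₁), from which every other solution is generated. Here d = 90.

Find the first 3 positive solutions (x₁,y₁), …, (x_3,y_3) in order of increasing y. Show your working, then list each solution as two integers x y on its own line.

d=90: √d = [9; 2,18] (ℓ=2, even), read p_1/q_1
k=0  a_k=9  p_k/q_k = 9/1
k=1  a_k=2  p_k/q_k = 19/2
→ (19, 2).  Check: 19²=361, 90·2²=360, difference 1.
(19+2√90)^2 = 721 + 76√90
(19+2√90)^3 = 27379 + 2886√90

19 2
721 76
27379 2886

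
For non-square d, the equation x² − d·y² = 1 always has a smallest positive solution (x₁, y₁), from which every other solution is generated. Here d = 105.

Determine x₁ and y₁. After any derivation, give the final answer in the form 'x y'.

41 4

√105 = [10; 4,20, …], period ℓ=2 (even) → k=1
step 0: (10, 1)  from 10·(1,0) + (0,1)
step 1: (41, 4)  from 4·(10,1) + (1,0)
→ (41, 4).  Check: 41²=1681, 105·4²=1680, difference 1.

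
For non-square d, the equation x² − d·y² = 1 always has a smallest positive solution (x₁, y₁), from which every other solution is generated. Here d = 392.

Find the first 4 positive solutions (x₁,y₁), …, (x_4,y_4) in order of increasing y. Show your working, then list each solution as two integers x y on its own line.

99 5
19601 990
3880899 196015
768398401 38809980

√392 = [19; 1,3,1,38, …], period ℓ=4 (even) → k=3
k=0  a_k=19  p_k/q_k = 19/1
…
k=2  a_k=3  p_k/q_k = 79/4
k=3  a_k=1  p_k/q_k = 99/5
→ (99, 5).  Check: 99²=9801, 392·5²=9800, difference 1.
n=2: (99,5)∘(99,5) = (99·99+392·5·5, 99·5+5·99) = (19601,990)
n=3: (19601,990)∘(99,5) = (99·19601+392·5·990, 99·990+5·19601) = (3880899,196015)
n=4: (3880899,196015)∘(99,5) = (99·3880899+392·5·196015, 99·196015+5·3880899) = (768398401,38809980)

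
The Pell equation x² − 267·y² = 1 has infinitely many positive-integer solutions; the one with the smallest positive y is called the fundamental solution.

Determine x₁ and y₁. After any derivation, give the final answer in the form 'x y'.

2402 147

d=267: √d = [16; 2,1,15,1,2,32] (ℓ=6, even), read p_5/q_5
a_0=16:  p_0=16·1+0=16,  q_0=16·0+1=1
a_1=2:  p_1=2·16+1=33,  q_1=2·1+0=2
a_2=1:  p_2=1·33+16=49,  q_2=1·2+1=3
…
a_4=1:  p_4=1·768+49=817,  q_4=1·47+3=50
a_5=2:  p_5=2·817+768=2402,  q_5=2·50+47=147
→ (2402, 147).  Check: 2402²=5769604, 267·147²=5769603, difference 1.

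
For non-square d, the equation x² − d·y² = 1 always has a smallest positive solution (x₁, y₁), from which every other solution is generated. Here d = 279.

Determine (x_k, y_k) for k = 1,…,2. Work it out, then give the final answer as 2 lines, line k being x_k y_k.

1520 91
4620799 276640

[16; 1,2,2,1,2,2,1,32] for √279; ℓ=8 ⇒ convergent index 7
k=0  a_k=16  p_k/q_k = 16/1
k=1  a_k=1  p_k/q_k = 17/1
…
k=4  a_k=1  p_k/q_k = 167/10
…
k=6  a_k=2  p_k/q_k = 1069/64
k=7  a_k=1  p_k/q_k = 1520/91
→ (1520, 91).  Check: 1520²=2310400, 279·91²=2310399, difference 1.
k=2:  x_2 = 1520·1520+279·91·91 = 4620799,  y_2 = 1520·91+91·1520 = 276640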